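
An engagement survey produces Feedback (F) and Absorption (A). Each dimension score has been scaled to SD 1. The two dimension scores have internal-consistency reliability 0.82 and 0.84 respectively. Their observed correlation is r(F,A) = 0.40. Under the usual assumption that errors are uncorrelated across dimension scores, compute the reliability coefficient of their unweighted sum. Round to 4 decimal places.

Var(F+A) = 2 + 2·[0.40] = 2 + 0.8 = 2.8.
Because errors are independent across components, Cov(Tᵢ,Tⱼ) = Cov(Xᵢ,Xⱼ); the off-diagonal part of the true-score variance is the same as above.
True-score variance = [0.82 + 0.84] + 0.8 = 1.66 + 0.8 = 2.46.
Reliability = 2.46 / 2.8 = 0.8786.

0.8786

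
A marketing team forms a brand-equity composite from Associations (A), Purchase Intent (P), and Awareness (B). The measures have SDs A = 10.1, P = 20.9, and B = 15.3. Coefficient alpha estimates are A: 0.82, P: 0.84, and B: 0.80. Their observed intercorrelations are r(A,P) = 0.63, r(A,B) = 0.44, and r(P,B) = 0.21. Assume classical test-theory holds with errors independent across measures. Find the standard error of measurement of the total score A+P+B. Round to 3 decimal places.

11.622

Var(total) = 772.91 + 536.263 = 1309.17.
True-score variance = 637.841 + 536.263 = 1174.1, so reliability = 0.8968.
Error variance = 1309.17 − 1174.1 = 135.069; SEM = √135.069 = 11.622.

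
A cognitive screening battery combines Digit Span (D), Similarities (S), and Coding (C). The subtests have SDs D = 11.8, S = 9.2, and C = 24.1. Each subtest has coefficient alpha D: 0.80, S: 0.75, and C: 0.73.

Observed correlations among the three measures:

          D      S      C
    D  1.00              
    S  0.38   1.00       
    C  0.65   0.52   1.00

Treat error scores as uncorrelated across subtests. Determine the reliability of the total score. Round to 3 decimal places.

0.862

Var(D+S+C) = 11.8² + 9.2² + 24.1² + 2·[11.8·9.2·0.38 + 11.8·24.1·0.65 + 9.2·24.1·0.52] = 804.69 + 682.788 = 1487.48.
Under uncorrelated errors the observed covariances equal the true-score covariances, so only the own-variance terms attenuate.
True-score variance = [11.8²·0.80 + 9.2²·0.75 + 24.1²·0.73] + 682.788 = 598.863 + 682.788 = 1281.65.
Reliability = 1281.65 / 1487.48 = 0.862.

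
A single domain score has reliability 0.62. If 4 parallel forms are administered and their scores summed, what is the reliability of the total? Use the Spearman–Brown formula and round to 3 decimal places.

ρ_k = kρ / (1 + (k−1)ρ) = 4·0.62 / (1 + 3·0.62) = 2.480 / 2.860 = 0.867.

0.867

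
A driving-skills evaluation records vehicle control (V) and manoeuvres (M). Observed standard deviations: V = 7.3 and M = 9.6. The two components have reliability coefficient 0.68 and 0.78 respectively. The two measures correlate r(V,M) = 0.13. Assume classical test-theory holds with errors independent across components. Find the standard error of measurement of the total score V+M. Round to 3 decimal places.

6.110

Var(total) = 145.45 + 18.2208 = 163.671.
True-score variance = 108.122 + 18.2208 = 126.343, so reliability = 0.7719.
Error variance = 163.671 − 126.343 = 37.328; SEM = √37.328 = 6.110.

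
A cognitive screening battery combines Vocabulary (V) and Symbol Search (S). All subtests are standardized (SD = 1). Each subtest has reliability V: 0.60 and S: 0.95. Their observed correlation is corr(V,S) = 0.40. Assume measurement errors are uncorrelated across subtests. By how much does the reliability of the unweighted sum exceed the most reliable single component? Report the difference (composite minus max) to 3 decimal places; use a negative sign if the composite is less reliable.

Var(sum) = 2 + 0.8 = 2.8; true-score variance = 1.55 + 0.8 = 2.35; composite reliability = 0.8393.
Max component reliability = 0.9500.
Difference = 0.8393 − 0.9500 = -0.111.

-0.111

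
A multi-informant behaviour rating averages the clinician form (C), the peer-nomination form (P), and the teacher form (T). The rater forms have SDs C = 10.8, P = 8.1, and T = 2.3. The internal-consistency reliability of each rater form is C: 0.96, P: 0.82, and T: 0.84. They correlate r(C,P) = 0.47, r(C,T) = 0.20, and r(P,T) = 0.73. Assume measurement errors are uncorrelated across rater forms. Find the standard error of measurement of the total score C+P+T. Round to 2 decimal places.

Var(total) = 187.54 + 119.367 = 306.907.
True-score variance = 170.218 + 119.367 = 289.585, so reliability = 0.9436.
Error variance = 306.907 − 289.585 = 17.3218; SEM = √17.3218 = 4.16.

4.16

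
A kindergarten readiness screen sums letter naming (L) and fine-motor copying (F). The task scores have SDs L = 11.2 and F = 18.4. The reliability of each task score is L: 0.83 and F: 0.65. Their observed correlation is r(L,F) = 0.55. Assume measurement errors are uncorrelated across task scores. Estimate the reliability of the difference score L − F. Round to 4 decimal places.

0.4108

Var(L−F) = 11.2² + 18.4² − 2·11.2·18.4·0.55 = 464 − 226.688 = 237.312.
Because errors are independent across components, Cov(Tᵢ,Tⱼ) = Cov(Xᵢ,Xⱼ); the off-diagonal part of the true-score variance is the same as above.
True-score variance = [11.2²·0.83 + 18.4²·0.65] − 226.688 = 324.179 − 226.688 = 97.4912.
Reliability = 97.4912 / 237.312 = 0.4108.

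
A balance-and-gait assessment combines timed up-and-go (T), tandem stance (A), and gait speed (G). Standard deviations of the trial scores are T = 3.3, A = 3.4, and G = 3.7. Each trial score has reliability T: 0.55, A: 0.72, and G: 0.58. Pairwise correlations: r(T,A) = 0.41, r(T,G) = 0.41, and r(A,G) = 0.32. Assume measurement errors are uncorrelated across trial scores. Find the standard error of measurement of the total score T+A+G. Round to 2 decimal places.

Var(total) = 36.14 + 27.2638 = 63.4038.
True-score variance = 22.2529 + 27.2638 = 49.5167, so reliability = 0.7810.
Error variance = 63.4038 − 49.5167 = 13.8871; SEM = √13.8871 = 3.73.

3.73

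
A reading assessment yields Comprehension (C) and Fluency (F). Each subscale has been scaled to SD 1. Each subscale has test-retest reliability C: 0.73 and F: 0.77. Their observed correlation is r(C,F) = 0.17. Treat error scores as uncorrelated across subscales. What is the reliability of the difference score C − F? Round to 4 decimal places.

Var(C−F) = 1 + 1 − 2·0.17 = 2 − 0.34 = 1.66.
Under uncorrelated errors the observed covariances equal the true-score covariances, so only the own-variance terms attenuate.
True-score variance = [0.73 + 0.77] − 0.34 = 1.5 − 0.34 = 1.16.
Reliability = 1.16 / 1.66 = 0.6988.

0.6988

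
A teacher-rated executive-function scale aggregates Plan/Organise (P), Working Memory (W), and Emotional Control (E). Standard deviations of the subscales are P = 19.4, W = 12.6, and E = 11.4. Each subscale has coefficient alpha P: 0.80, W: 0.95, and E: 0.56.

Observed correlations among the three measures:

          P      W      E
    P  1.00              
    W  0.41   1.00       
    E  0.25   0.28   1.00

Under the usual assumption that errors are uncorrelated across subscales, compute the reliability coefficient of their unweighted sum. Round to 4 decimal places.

Var(P+W+E) = 19.4² + 12.6² + 11.4² + 2·[19.4·12.6·0.41 + 19.4·11.4·0.25 + 12.6·11.4·0.28] = 665.08 + 391.459 = 1056.54.
Under uncorrelated errors the observed covariances equal the true-score covariances, so only the own-variance terms attenuate.
True-score variance = [19.4²·0.80 + 12.6²·0.95 + 11.4²·0.56] + 391.459 = 524.688 + 391.459 = 916.147.
Reliability = 916.147 / 1056.54 = 0.8671.

0.8671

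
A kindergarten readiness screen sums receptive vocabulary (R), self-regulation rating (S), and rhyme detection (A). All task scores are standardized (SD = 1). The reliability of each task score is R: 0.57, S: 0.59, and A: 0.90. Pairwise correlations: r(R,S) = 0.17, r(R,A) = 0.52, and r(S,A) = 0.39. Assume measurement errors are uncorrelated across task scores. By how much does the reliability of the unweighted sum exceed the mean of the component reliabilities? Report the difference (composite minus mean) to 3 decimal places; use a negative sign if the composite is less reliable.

0.131

Var(sum) = 3 + 2.16 = 5.16; true-score variance = 2.06 + 2.16 = 4.22; composite reliability = 0.8178.
Mean component reliability = 0.6867.
Difference = 0.8178 − 0.6867 = 0.131.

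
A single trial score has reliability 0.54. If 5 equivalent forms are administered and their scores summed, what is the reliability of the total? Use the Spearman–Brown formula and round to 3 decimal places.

ρ_k = kρ / (1 + (k−1)ρ) = 5·0.54 / (1 + 4·0.54) = 2.700 / 3.160 = 0.854.

0.854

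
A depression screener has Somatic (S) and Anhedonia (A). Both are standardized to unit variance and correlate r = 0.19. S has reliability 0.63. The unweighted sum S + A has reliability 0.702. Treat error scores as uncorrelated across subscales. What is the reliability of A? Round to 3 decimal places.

Var(S+A) = 2 + 2·0.19 = 2.380.
True-score variance = ρ_S + ρ_A + 2·0.19, so 0.702 = (0.63 + ρ_A + 0.38) / 2.380.
ρ_A = 0.702·2.380 − 0.63 − 0.38 = 0.661.

0.661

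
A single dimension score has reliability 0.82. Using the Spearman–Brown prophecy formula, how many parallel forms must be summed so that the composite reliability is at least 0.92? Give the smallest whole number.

k ≥ ρ*(1−ρ₁)/(ρ₁(1−ρ*)) = 0.92·0.18 / (0.82·0.08) = 2.524.
Smallest integer k = 3.

3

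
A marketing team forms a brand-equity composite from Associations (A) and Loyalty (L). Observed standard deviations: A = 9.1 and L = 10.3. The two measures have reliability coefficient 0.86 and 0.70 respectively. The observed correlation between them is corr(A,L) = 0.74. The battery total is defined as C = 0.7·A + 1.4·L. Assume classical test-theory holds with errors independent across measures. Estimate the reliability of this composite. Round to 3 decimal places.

Var(C) = 0.7²·9.1² + 1.4²·10.3² + 2·[0.98·9.1·10.3·0.74] = 248.513 + 135.946 = 384.459.
With uncorrelated errors the cross-covariances are all true-score covariance, so they carry over unchanged; only the diagonal terms shrink to ρᵢσᵢ².
True-score variance = [0.7²·9.1²·0.86 + 1.4²·10.3²·0.70] + 135.946 = 180.452 + 135.946 = 316.398.
Reliability = 316.398 / 384.459 = 0.823.

0.823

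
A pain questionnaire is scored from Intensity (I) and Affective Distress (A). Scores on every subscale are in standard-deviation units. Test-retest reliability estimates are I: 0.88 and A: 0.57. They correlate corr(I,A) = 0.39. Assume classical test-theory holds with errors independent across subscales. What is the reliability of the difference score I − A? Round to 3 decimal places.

0.549

Var(I−A) = 1 + 1 − 2·0.39 = 2 − 0.78 = 1.22.
Under uncorrelated errors the observed covariances equal the true-score covariances, so only the own-variance terms attenuate.
True-score variance = [0.88 + 0.57] − 0.78 = 1.45 − 0.78 = 0.67.
Reliability = 0.67 / 1.22 = 0.549.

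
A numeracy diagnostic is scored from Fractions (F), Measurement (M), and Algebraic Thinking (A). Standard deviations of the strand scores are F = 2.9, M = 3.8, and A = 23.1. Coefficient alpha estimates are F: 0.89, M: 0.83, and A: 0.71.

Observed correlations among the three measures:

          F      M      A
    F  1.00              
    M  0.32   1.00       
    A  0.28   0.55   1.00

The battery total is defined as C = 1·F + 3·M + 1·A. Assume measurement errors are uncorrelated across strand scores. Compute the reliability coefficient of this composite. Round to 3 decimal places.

Var(C) = 2.9² + 3²·3.8² + 23.1² + 2·[3·2.9·3.8·0.32 + 2.9·23.1·0.28 + 3·3.8·23.1·0.55] = 671.98 + 348.347 = 1020.33.
With uncorrelated errors the cross-covariances are all true-score covariance, so they carry over unchanged; only the diagonal terms shrink to ρᵢσᵢ².
True-score variance = [2.9²·0.89 + 3²·3.8²·0.83 + 23.1²·0.71] + 348.347 = 494.215 + 348.347 = 842.562.
Reliability = 842.562 / 1020.33 = 0.826.

0.826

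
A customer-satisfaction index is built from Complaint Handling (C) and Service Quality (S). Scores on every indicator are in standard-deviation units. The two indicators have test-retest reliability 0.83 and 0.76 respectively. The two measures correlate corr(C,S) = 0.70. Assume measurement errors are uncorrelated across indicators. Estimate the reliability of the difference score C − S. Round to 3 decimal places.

Var(C−S) = 1 + 1 − 2·0.70 = 2 − 1.4 = 0.6.
With uncorrelated errors the cross-covariances are all true-score covariance, so they carry over unchanged; only the diagonal terms shrink to ρᵢσᵢ².
True-score variance = [0.83 + 0.76] − 1.4 = 1.59 − 1.4 = 0.19.
Reliability = 0.19 / 0.6 = 0.317.

0.317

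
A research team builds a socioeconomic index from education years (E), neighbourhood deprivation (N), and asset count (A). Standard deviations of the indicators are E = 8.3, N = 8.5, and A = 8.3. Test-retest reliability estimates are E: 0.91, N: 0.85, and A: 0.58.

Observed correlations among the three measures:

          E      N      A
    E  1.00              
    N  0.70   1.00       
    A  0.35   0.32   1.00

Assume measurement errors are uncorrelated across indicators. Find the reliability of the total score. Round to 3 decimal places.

0.886

Var(E+N+A) = 8.3² + 8.5² + 8.3² + 2·[8.3·8.5·0.70 + 8.3·8.3·0.35 + 8.5·8.3·0.32] = 210.03 + 192.145 = 402.175.
With uncorrelated errors the cross-covariances are all true-score covariance, so they carry over unchanged; only the diagonal terms shrink to ρᵢσᵢ².
True-score variance = [8.3²·0.91 + 8.5²·0.85 + 8.3²·0.58] + 192.145 = 164.059 + 192.145 = 356.204.
Reliability = 356.204 / 402.175 = 0.886.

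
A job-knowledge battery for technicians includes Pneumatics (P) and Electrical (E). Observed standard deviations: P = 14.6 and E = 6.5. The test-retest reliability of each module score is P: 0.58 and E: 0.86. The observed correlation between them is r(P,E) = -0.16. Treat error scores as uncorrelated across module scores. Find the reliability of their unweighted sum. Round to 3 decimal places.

Var(P+E) = 14.6² + 6.5² + 2·[14.6·6.5·(-0.16)] = 255.41 − 30.368 = 225.042.
Because errors are independent across components, Cov(Tᵢ,Tⱼ) = Cov(Xᵢ,Xⱼ); the off-diagonal part of the true-score variance is the same as above.
True-score variance = [14.6²·0.58 + 6.5²·0.86] − 30.368 = 159.968 − 30.368 = 129.6.
Reliability = 129.6 / 225.042 = 0.576.

0.576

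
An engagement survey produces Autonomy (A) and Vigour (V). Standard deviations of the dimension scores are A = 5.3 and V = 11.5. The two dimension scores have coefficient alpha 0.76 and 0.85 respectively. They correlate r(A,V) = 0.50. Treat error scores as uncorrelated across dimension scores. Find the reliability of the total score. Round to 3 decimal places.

0.880

Var(A+V) = 5.3² + 11.5² + 2·[5.3·11.5·0.50] = 160.34 + 60.95 = 221.29.
Because errors are independent across components, Cov(Tᵢ,Tⱼ) = Cov(Xᵢ,Xⱼ); the off-diagonal part of the true-score variance is the same as above.
True-score variance = [5.3²·0.76 + 11.5²·0.85] + 60.95 = 133.761 + 60.95 = 194.711.
Reliability = 194.711 / 221.29 = 0.880.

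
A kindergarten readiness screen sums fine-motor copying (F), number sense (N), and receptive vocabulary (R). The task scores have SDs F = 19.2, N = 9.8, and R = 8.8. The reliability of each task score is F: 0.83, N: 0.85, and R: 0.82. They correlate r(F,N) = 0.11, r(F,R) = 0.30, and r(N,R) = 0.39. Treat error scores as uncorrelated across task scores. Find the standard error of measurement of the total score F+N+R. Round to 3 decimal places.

Var(total) = 542.12 + 210.038 = 752.158.
True-score variance = 451.106 + 210.038 = 661.144, so reliability = 0.8790.
Error variance = 752.158 − 661.144 = 91.014; SEM = √91.014 = 9.540.

9.540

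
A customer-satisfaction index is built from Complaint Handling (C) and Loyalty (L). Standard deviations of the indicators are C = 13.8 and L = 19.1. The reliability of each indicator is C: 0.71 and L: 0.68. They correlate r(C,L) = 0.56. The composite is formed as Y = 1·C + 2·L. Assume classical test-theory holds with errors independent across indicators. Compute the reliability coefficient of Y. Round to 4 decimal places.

0.7669

Var(Y) = 13.8² + 2²·19.1² + 2·[2·13.8·19.1·0.56] = 1649.68 + 590.419 = 2240.1.
With uncorrelated errors the cross-covariances are all true-score covariance, so they carry over unchanged; only the diagonal terms shrink to ρᵢσᵢ².
True-score variance = [13.8²·0.71 + 2²·19.1²·0.68] + 590.419 = 1127.5 + 590.419 = 1717.91.
Reliability = 1717.91 / 2240.1 = 0.7669.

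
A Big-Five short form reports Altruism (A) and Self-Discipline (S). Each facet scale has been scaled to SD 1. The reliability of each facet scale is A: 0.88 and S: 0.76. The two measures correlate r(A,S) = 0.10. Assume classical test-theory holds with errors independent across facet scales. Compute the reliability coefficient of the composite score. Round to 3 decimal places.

Var(A+S) = 2 + 2·[0.10] = 2 + 0.2 = 2.2.
Under uncorrelated errors the observed covariances equal the true-score covariances, so only the own-variance terms attenuate.
True-score variance = [0.88 + 0.76] + 0.2 = 1.64 + 0.2 = 1.84.
Reliability = 1.84 / 2.2 = 0.836.

0.836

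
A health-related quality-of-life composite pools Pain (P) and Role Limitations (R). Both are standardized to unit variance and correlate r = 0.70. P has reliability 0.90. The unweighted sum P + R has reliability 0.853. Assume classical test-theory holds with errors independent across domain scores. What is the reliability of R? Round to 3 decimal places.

Var(P+R) = 2 + 2·0.70 = 3.400.
True-score variance = ρ_P + ρ_R + 2·0.70, so 0.853 = (0.90 + ρ_R + 1.40) / 3.400.
ρ_R = 0.853·3.400 − 0.90 − 1.40 = 0.600.

0.600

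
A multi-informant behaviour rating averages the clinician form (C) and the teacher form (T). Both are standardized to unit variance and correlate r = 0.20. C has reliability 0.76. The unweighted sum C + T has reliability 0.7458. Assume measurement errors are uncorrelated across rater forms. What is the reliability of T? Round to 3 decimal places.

0.630

Var(C+T) = 2 + 2·0.20 = 2.400.
True-score variance = ρ_C + ρ_T + 2·0.20, so 0.7458 = (0.76 + ρ_T + 0.40) / 2.400.
ρ_T = 0.7458·2.400 − 0.76 − 0.40 = 0.630.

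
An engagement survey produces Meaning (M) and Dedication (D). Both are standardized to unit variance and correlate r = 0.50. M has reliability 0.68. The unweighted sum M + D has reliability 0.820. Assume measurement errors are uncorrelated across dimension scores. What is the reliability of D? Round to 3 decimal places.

Var(M+D) = 2 + 2·0.50 = 3.000.
True-score variance = ρ_M + ρ_D + 2·0.50, so 0.820 = (0.68 + ρ_D + 1.00) / 3.000.
ρ_D = 0.820·3.000 − 0.68 − 1.00 = 0.780.

0.780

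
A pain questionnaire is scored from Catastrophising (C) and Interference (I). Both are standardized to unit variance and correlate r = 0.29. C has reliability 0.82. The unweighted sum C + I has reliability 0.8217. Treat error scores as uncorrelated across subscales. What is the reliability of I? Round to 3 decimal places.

0.720

Var(C+I) = 2 + 2·0.29 = 2.580.
True-score variance = ρ_C + ρ_I + 2·0.29, so 0.8217 = (0.82 + ρ_I + 0.58) / 2.580.
ρ_I = 0.8217·2.580 − 0.82 − 0.58 = 0.720.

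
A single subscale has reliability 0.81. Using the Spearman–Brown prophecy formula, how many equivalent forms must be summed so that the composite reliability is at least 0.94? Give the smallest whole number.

4

k ≥ ρ*(1−ρ₁)/(ρ₁(1−ρ*)) = 0.94·0.19 / (0.81·0.06) = 3.675.
Smallest integer k = 4.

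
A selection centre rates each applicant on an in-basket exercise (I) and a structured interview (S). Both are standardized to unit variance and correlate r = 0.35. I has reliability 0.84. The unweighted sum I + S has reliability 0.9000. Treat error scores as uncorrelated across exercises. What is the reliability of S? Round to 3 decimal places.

Var(I+S) = 2 + 2·0.35 = 2.700.
True-score variance = ρ_I + ρ_S + 2·0.35, so 0.9000 = (0.84 + ρ_S + 0.70) / 2.700.
ρ_S = 0.9000·2.700 − 0.84 − 0.70 = 0.890.

0.890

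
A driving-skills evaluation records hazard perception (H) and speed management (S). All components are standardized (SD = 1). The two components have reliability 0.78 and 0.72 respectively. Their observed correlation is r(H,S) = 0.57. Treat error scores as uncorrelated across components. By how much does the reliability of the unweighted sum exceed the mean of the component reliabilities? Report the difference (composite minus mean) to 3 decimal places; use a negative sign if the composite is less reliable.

Var(sum) = 2 + 1.14 = 3.14; true-score variance = 1.5 + 1.14 = 2.64; composite reliability = 0.8408.
Mean component reliability = 0.7500.
Difference = 0.8408 − 0.7500 = 0.091.

0.091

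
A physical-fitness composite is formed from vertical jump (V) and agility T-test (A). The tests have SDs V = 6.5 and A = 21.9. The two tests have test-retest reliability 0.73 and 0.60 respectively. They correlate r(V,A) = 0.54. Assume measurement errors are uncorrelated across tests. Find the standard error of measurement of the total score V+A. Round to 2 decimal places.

14.26

Var(total) = 521.86 + 153.738 = 675.598.
True-score variance = 318.608 + 153.738 = 472.346, so reliability = 0.6992.
Error variance = 675.598 − 472.346 = 203.252; SEM = √203.252 = 14.26.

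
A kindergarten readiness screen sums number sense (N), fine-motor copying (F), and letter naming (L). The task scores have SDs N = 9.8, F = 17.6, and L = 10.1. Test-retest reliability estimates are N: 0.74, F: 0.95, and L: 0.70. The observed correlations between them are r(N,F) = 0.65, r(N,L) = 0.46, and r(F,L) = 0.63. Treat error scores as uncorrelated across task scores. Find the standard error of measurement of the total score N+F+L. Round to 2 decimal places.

Var(total) = 507.81 + 539.263 = 1047.07.
True-score variance = 436.749 + 539.263 = 976.012, so reliability = 0.9321.
Error variance = 1047.07 − 976.012 = 71.0614; SEM = √71.0614 = 8.43.

8.43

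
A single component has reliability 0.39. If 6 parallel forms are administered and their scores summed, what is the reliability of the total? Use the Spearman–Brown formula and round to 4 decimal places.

0.7932

ρ_k = kρ / (1 + (k−1)ρ) = 6·0.39 / (1 + 5·0.39) = 2.340 / 2.950 = 0.7932.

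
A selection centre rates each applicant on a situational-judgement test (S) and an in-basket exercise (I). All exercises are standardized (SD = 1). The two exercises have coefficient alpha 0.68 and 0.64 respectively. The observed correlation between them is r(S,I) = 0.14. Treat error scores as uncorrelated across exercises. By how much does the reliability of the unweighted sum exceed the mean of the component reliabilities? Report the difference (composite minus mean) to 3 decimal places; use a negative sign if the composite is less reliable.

Var(sum) = 2 + 0.28 = 2.28; true-score variance = 1.32 + 0.28 = 1.6; composite reliability = 0.7018.
Mean component reliability = 0.6600.
Difference = 0.7018 − 0.6600 = 0.042.

0.042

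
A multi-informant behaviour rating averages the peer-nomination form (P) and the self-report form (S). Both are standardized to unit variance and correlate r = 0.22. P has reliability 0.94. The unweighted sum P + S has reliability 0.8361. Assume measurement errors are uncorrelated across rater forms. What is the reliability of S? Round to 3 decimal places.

Var(P+S) = 2 + 2·0.22 = 2.440.
True-score variance = ρ_P + ρ_S + 2·0.22, so 0.8361 = (0.94 + ρ_S + 0.44) / 2.440.
ρ_S = 0.8361·2.440 − 0.94 − 0.44 = 0.660.

0.660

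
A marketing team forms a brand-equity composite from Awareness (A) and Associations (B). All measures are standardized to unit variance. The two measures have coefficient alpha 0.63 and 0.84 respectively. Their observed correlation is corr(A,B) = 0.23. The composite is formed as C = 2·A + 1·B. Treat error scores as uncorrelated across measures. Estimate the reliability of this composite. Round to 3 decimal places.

Var(C) = 2² + 1 + 2·[2·0.23] = 5 + 0.92 = 5.92.
Under uncorrelated errors the observed covariances equal the true-score covariances, so only the own-variance terms attenuate.
True-score variance = [2²·0.63 + 0.84] + 0.92 = 3.36 + 0.92 = 4.28.
Reliability = 4.28 / 5.92 = 0.723.

0.723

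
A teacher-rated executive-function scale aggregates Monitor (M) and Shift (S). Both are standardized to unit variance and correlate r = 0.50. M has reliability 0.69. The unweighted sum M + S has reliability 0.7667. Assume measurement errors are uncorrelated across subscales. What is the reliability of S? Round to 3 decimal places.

0.610

Var(M+S) = 2 + 2·0.50 = 3.000.
True-score variance = ρ_M + ρ_S + 2·0.50, so 0.7667 = (0.69 + ρ_S + 1.00) / 3.000.
ρ_S = 0.7667·3.000 − 0.69 − 1.00 = 0.610.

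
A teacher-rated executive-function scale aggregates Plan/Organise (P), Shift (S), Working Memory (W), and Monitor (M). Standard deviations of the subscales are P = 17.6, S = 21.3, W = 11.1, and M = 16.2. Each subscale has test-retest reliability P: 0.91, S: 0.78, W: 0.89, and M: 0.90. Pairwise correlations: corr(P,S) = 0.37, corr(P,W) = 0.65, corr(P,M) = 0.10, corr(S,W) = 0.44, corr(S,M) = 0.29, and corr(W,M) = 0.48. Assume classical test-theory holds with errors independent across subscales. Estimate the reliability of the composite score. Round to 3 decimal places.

Var(P+S+W+M) = 17.6² + 21.3² + 11.1² + 16.2² + 2·[17.6·21.3·0.37 + 17.6·11.1·0.65 + 17.6·16.2·0.10 + 21.3·11.1·0.44 + 21.3·16.2·0.29 + 11.1·16.2·0.48] = 1149.1 + 1169.22 = 2318.32.
With uncorrelated errors the cross-covariances are all true-score covariance, so they carry over unchanged; only the diagonal terms shrink to ρᵢσᵢ².
True-score variance = [17.6²·0.91 + 21.3²·0.78 + 11.1²·0.89 + 16.2²·0.90] + 1169.22 = 981.613 + 1169.22 = 2150.84.
Reliability = 2150.84 / 2318.32 = 0.928.

0.928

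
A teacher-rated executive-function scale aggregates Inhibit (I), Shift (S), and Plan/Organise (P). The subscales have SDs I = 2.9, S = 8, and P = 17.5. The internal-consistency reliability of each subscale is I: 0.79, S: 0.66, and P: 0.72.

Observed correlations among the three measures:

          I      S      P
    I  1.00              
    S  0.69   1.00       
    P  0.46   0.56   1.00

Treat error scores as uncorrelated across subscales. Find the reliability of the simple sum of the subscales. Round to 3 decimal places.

Var(I+S+P) = 2.9² + 8² + 17.5² + 2·[2.9·8·0.69 + 2.9·17.5·0.46 + 8·17.5·0.56] = 378.66 + 235.506 = 614.166.
Because errors are independent across components, Cov(Tᵢ,Tⱼ) = Cov(Xᵢ,Xⱼ); the off-diagonal part of the true-score variance is the same as above.
True-score variance = [2.9²·0.79 + 8²·0.66 + 17.5²·0.72] + 235.506 = 269.384 + 235.506 = 504.89.
Reliability = 504.89 / 614.166 = 0.822.

0.822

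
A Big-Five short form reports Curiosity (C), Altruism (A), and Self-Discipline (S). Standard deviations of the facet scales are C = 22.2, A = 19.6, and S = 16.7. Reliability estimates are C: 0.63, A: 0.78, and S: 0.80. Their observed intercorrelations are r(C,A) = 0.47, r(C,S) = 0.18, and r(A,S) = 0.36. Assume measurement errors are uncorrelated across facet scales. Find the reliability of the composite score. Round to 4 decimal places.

Var(C+A+S) = 22.2² + 19.6² + 16.7² + 2·[22.2·19.6·0.47 + 22.2·16.7·0.18 + 19.6·16.7·0.36] = 1155.89 + 778.15 = 1934.04.
Because errors are independent across components, Cov(Tᵢ,Tⱼ) = Cov(Xᵢ,Xⱼ); the off-diagonal part of the true-score variance is the same as above.
True-score variance = [22.2²·0.63 + 19.6²·0.78 + 16.7²·0.80] + 778.15 = 833.246 + 778.15 = 1611.4.
Reliability = 1611.4 / 1934.04 = 0.8332.

0.8332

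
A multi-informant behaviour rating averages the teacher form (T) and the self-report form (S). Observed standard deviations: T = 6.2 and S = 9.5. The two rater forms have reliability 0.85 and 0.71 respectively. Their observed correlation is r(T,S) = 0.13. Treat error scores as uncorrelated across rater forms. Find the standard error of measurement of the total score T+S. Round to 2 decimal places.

Var(total) = 128.69 + 15.314 = 144.004.
True-score variance = 96.7515 + 15.314 = 112.066, so reliability = 0.7782.
Error variance = 144.004 − 112.066 = 31.9385; SEM = √31.9385 = 5.65.

5.65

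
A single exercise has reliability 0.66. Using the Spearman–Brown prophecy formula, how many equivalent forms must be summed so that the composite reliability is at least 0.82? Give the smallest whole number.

k ≥ ρ*(1−ρ₁)/(ρ₁(1−ρ*)) = 0.82·0.34 / (0.66·0.18) = 2.347.
Smallest integer k = 3.

3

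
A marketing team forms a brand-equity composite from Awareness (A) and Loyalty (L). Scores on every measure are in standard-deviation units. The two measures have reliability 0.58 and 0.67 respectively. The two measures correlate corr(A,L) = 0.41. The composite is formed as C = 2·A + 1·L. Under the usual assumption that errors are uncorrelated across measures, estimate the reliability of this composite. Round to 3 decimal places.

Var(C) = 2² + 1 + 2·[2·0.41] = 5 + 1.64 = 6.64.
With uncorrelated errors the cross-covariances are all true-score covariance, so they carry over unchanged; only the diagonal terms shrink to ρᵢσᵢ².
True-score variance = [2²·0.58 + 0.67] + 1.64 = 2.99 + 1.64 = 4.63.
Reliability = 4.63 / 6.64 = 0.697.

0.697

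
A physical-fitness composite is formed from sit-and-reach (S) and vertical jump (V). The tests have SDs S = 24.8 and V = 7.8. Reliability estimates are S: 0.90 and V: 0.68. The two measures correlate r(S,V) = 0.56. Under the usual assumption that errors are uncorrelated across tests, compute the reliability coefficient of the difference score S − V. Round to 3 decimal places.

Var(S−V) = 24.8² + 7.8² − 2·24.8·7.8·0.56 = 675.88 − 216.653 = 459.227.
Because errors are independent across components, Cov(Tᵢ,Tⱼ) = Cov(Xᵢ,Xⱼ); the off-diagonal part of the true-score variance is the same as above.
True-score variance = [24.8²·0.90 + 7.8²·0.68] − 216.653 = 594.907 − 216.653 = 378.254.
Reliability = 378.254 / 459.227 = 0.824.

0.824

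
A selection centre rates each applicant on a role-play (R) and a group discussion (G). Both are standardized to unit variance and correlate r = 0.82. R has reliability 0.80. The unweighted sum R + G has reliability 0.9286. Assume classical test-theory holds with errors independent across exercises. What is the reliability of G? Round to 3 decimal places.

0.940

Var(R+G) = 2 + 2·0.82 = 3.640.
True-score variance = ρ_R + ρ_G + 2·0.82, so 0.9286 = (0.80 + ρ_G + 1.64) / 3.640.
ρ_G = 0.9286·3.640 − 0.80 − 1.64 = 0.940.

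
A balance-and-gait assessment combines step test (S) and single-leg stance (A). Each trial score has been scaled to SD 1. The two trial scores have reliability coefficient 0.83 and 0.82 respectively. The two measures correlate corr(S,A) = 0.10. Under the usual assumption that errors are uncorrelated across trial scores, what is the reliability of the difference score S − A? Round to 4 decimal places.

0.8056

Var(S−A) = 1 + 1 − 2·0.10 = 2 − 0.2 = 1.8.
With uncorrelated errors the cross-covariances are all true-score covariance, so they carry over unchanged; only the diagonal terms shrink to ρᵢσᵢ².
True-score variance = [0.83 + 0.82] − 0.2 = 1.65 − 0.2 = 1.45.
Reliability = 1.45 / 1.8 = 0.8056.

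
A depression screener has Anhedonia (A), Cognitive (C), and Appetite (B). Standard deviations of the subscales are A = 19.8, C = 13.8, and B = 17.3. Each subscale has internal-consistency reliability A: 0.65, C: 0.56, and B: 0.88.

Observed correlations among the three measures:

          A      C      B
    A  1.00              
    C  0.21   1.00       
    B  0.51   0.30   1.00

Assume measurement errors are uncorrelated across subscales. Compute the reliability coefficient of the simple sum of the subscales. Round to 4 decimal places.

0.8275

Var(A+C+B) = 19.8² + 13.8² + 17.3² + 2·[19.8·13.8·0.21 + 19.8·17.3·0.51 + 13.8·17.3·0.30] = 881.77 + 607.396 = 1489.17.
Because errors are independent across components, Cov(Tᵢ,Tⱼ) = Cov(Xᵢ,Xⱼ); the off-diagonal part of the true-score variance is the same as above.
True-score variance = [19.8²·0.65 + 13.8²·0.56 + 17.3²·0.88] + 607.396 = 624.848 + 607.396 = 1232.24.
Reliability = 1232.24 / 1489.17 = 0.8275.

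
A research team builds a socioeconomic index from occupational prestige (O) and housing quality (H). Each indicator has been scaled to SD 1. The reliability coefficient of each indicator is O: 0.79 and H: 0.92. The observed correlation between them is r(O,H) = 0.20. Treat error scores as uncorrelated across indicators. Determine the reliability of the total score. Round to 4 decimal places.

0.8792

Var(O+H) = 2 + 2·[0.20] = 2 + 0.4 = 2.4.
Under uncorrelated errors the observed covariances equal the true-score covariances, so only the own-variance terms attenuate.
True-score variance = [0.79 + 0.92] + 0.4 = 1.71 + 0.4 = 2.11.
Reliability = 2.11 / 2.4 = 0.8792.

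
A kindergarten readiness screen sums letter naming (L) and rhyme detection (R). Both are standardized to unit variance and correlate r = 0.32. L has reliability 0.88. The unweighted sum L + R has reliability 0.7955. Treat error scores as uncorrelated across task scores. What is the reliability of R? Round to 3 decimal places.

Var(L+R) = 2 + 2·0.32 = 2.640.
True-score variance = ρ_L + ρ_R + 2·0.32, so 0.7955 = (0.88 + ρ_R + 0.64) / 2.640.
ρ_R = 0.7955·2.640 − 0.88 − 0.64 = 0.580.

0.580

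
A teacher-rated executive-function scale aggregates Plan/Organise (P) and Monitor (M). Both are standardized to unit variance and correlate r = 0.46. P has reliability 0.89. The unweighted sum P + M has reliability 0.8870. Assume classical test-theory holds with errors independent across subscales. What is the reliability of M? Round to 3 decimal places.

0.780

Var(P+M) = 2 + 2·0.46 = 2.920.
True-score variance = ρ_P + ρ_M + 2·0.46, so 0.8870 = (0.89 + ρ_M + 0.92) / 2.920.
ρ_M = 0.8870·2.920 − 0.89 − 0.92 = 0.780.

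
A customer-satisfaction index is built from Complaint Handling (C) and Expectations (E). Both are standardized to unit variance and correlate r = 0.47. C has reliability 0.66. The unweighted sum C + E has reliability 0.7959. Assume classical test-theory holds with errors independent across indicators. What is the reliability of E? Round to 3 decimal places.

0.740

Var(C+E) = 2 + 2·0.47 = 2.940.
True-score variance = ρ_C + ρ_E + 2·0.47, so 0.7959 = (0.66 + ρ_E + 0.94) / 2.940.
ρ_E = 0.7959·2.940 − 0.66 − 0.94 = 0.740.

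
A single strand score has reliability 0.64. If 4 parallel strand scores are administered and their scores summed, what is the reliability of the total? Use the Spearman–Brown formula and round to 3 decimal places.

ρ_k = kρ / (1 + (k−1)ρ) = 4·0.64 / (1 + 3·0.64) = 2.560 / 2.920 = 0.877.

0.877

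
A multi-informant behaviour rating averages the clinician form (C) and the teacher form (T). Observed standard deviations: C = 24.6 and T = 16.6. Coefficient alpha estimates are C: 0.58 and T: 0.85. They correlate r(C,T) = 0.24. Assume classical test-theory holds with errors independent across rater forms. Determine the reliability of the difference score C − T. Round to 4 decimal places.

0.5684

Var(C−T) = 24.6² + 16.6² − 2·24.6·16.6·0.24 = 880.72 − 196.013 = 684.707.
Under uncorrelated errors the observed covariances equal the true-score covariances, so only the own-variance terms attenuate.
True-score variance = [24.6²·0.58 + 16.6²·0.85] − 196.013 = 585.219 − 196.013 = 389.206.
Reliability = 389.206 / 684.707 = 0.5684.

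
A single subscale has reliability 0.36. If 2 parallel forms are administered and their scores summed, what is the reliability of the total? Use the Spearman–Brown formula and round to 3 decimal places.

ρ_k = kρ / (1 + (k−1)ρ) = 2·0.36 / (1 + 1·0.36) = 0.720 / 1.360 = 0.529.

0.529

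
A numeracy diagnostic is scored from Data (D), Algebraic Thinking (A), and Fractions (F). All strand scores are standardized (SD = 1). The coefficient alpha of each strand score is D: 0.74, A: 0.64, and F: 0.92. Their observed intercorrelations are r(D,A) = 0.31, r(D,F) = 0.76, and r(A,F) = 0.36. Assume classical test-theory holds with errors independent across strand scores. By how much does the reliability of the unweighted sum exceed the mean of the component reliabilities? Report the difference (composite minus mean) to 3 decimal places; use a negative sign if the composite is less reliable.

Var(sum) = 3 + 2.86 = 5.86; true-score variance = 2.3 + 2.86 = 5.16; composite reliability = 0.8805.
Mean component reliability = 0.7667.
Difference = 0.8805 − 0.7667 = 0.114.

0.114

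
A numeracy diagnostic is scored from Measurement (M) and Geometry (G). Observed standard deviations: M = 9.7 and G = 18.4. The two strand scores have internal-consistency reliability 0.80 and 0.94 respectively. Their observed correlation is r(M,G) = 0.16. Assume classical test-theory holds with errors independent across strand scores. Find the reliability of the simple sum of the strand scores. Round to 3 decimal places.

Var(M+G) = 9.7² + 18.4² + 2·[9.7·18.4·0.16] = 432.65 + 57.1136 = 489.764.
With uncorrelated errors the cross-covariances are all true-score covariance, so they carry over unchanged; only the diagonal terms shrink to ρᵢσᵢ².
True-score variance = [9.7²·0.80 + 18.4²·0.94] + 57.1136 = 393.518 + 57.1136 = 450.632.
Reliability = 450.632 / 489.764 = 0.920.

0.920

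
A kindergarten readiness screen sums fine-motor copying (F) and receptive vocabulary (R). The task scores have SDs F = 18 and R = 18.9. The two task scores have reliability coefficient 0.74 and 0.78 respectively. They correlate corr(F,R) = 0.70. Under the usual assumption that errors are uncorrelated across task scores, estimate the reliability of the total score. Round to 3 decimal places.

0.859

Var(F+R) = 18² + 18.9² + 2·[18·18.9·0.70] = 681.21 + 476.28 = 1157.49.
Because errors are independent across components, Cov(Tᵢ,Tⱼ) = Cov(Xᵢ,Xⱼ); the off-diagonal part of the true-score variance is the same as above.
True-score variance = [18²·0.74 + 18.9²·0.78] + 476.28 = 518.384 + 476.28 = 994.664.
Reliability = 994.664 / 1157.49 = 0.859.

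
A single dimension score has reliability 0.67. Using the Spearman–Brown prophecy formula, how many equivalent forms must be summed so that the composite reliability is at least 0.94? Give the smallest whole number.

k ≥ ρ*(1−ρ₁)/(ρ₁(1−ρ*)) = 0.94·0.33 / (0.67·0.06) = 7.716.
Smallest integer k = 8.

8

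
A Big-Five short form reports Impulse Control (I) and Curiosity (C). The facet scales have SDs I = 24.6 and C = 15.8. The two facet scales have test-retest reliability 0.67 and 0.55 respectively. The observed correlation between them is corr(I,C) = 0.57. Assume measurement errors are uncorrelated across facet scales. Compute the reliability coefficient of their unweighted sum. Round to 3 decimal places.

Var(I+C) = 24.6² + 15.8² + 2·[24.6·15.8·0.57] = 854.8 + 443.095 = 1297.9.
Because errors are independent across components, Cov(Tᵢ,Tⱼ) = Cov(Xᵢ,Xⱼ); the off-diagonal part of the true-score variance is the same as above.
True-score variance = [24.6²·0.67 + 15.8²·0.55] + 443.095 = 542.759 + 443.095 = 985.854.
Reliability = 985.854 / 1297.9 = 0.760.

0.760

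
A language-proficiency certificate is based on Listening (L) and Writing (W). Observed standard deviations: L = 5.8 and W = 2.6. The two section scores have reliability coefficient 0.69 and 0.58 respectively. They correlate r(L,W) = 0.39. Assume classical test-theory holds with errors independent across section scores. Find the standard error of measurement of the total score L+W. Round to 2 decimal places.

3.64

Var(total) = 40.4 + 11.7624 = 52.1624.
True-score variance = 27.1324 + 11.7624 = 38.8948, so reliability = 0.7456.
Error variance = 52.1624 − 38.8948 = 13.2676; SEM = √13.2676 = 3.64.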